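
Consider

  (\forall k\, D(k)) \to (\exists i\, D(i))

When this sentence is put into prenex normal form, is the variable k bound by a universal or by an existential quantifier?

Rewrite implications/biconditionals: A → B as ¬A ∨ B.
  \neg (\forall k\, D(k)) \lor (\exists i\, D(i))
Push ¬ through the quantifiers and connectives to reach negation normal form:
  (\exists k\, \neg D(k)) \lor (\exists i\, D(i))
All bound variables are already distinct, so no renaming is needed.
Extract every quantifier outward, since the variables are now distinct and don't occur free across branches:
  \exists k\, \exists i\, (\neg D(k) \lor D(i))
The quantifier \forall k sits under an odd number of negations (counting the antecedent side of each →), so it flips to \exists k.

existential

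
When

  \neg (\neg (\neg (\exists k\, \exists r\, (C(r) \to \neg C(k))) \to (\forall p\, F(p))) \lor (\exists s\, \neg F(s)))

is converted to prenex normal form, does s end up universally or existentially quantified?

Rewrite implications/biconditionals: A → B as ¬A ∨ B.
  \neg (\neg (\neg \neg (\exists k\, \exists r\, (\neg C(r) \lor \neg C(k))) \lor (\forall p\, F(p))) \lor (\exists s\, \neg F(s)))
Drive negations inward (¬∀x A ≡ ∃x ¬A, ¬∃x A ≡ ∀x ¬A, De Morgan for ∧/∨):
  ((\exists k\, \exists r\, (\neg C(r) \lor \neg C(k))) \lor (\forall p\, F(p))) \land (\forall s\, F(s))
All bound variables are already distinct, so no renaming is needed.
Pull the quantifiers to the front (each side's bound variable is not free in the other side):
  \exists k\, \exists r\, \forall p\, \forall s\, ((\neg C(r) \lor \neg C(k) \lor F(p)) \land F(s))
The quantifier \exists s sits under an odd number of negations (counting the antecedent side of each →), so it flips to \forall s.

universal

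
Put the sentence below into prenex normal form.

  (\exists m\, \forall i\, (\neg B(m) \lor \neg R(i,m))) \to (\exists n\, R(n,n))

\forall m\, \exists i\, \exists n\, (B(m) \land R(i,m) \lor R(n,n))

First replace A → B with ¬A ∨ B.
  \neg (\exists m\, \forall i\, (\neg B(m) \lor \neg R(i,m))) \lor (\exists n\, R(n,n))
Move each ¬ inward, flipping quantifiers it crosses:
  (\forall m\, \exists i\, (B(m) \land R(i,m))) \lor (\exists n\, R(n,n))
All bound variables are already distinct, so no renaming is needed.
Finally move all quantifiers to the prefix:
  \forall m\, \exists i\, \exists n\, (B(m) \land R(i,m) \lor R(n,n))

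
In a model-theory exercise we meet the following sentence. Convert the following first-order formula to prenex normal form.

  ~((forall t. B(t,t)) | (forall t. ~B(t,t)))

Move each ¬ inward, flipping quantifiers it crosses:
  (exists t. ~B(t,t)) & (exists t. B(t,t))
Give each quantifier a distinct variable: t↦z1.
  (exists t. ~B(t,t)) & (exists z1. B(z1,z1))
Extract every quantifier outward, since the variables are now distinct and don't occur free across branches:
  exists t. exists z1. (~B(t,t) & B(z1,z1))

exists t. exists z1. (~B(t,t) & B(z1,z1))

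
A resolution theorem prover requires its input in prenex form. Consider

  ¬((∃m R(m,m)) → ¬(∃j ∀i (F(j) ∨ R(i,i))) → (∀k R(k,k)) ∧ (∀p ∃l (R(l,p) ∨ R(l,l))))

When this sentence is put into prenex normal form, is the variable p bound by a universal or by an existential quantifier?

Rewrite implications/biconditionals: A → B as ¬A ∨ B.
  ¬(¬(∃m R(m,m)) ∨ ¬¬(∃j ∀i (F(j) ∨ R(i,i))) ∨ (∀k R(k,k)) ∧ (∀p ∃l (R(l,p) ∨ R(l,l))))
Move each ¬ inward, flipping quantifiers it crosses:
  (∃m R(m,m)) ∧ (∀j ∃i (¬F(j) ∧ ¬R(i,i))) ∧ ((∃k ¬R(k,k)) ∨ (∃p ∀l (¬R(l,p) ∧ ¬R(l,l))))
Pull the quantifiers to the front (each side's bound variable is not free in the other side):
  ∃m ∀j ∃i ∃k ∃p ∀l (R(m,m) ∧ ¬F(j) ∧ ¬R(i,i) ∧ (¬R(k,k) ∨ ¬R(l,p) ∧ ¬R(l,l)))
The quantifier ∀p sits under an odd number of negations (counting the antecedent side of each →), so it flips to ∃p.

existential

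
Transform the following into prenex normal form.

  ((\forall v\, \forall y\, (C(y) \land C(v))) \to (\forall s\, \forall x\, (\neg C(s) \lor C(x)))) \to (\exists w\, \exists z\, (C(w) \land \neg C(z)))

Rewrite implications/biconditionals: A → B as ¬A ∨ B.
  \neg (\neg (\forall v\, \forall y\, (C(y) \land C(v))) \lor (\forall s\, \forall x\, (\neg C(s) \lor C(x)))) \lor (\exists w\, \exists z\, (C(w) \land \neg C(z)))
Drive negations inward (¬∀x A ≡ ∃x ¬A, ¬∃x A ≡ ∀x ¬A, De Morgan for ∧/∨):
  (\forall v\, \forall y\, (C(y) \land C(v))) \land (\exists s\, \exists x\, (C(s) \land \neg C(x))) \lor (\exists w\, \exists z\, (C(w) \land \neg C(z)))
All bound variables are already distinct, so no renaming is needed.
Extract every quantifier outward, since the variables are now distinct and don't occur free across branches:
  \forall v\, \forall y\, \exists s\, \exists x\, \exists w\, \exists z\, (C(y) \land C(v) \land C(s) \land \neg C(x) \lor C(w) \land \neg C(z))

\forall v\, \forall y\, \exists s\, \exists x\, \exists w\, \exists z\, (C(y) \land C(v) \land C(s) \land \neg C(x) \lor C(w) \land \neg C(z))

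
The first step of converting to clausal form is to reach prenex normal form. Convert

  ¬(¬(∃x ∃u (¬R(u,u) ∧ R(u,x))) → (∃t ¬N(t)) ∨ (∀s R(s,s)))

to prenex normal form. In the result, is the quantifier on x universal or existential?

universal

Eliminate → and ↔ using ¬ and ∨.
  ¬(¬¬(∃x ∃u (¬R(u,u) ∧ R(u,x))) ∨ (∃t ¬N(t)) ∨ (∀s R(s,s)))
Push ¬ through the quantifiers and connectives to reach negation normal form:
  (∀x ∀u (R(u,u) ∨ ¬R(u,x))) ∧ (∀t N(t)) ∧ (∃s ¬R(s,s))
All bound variables are already distinct, so no renaming is needed.
Finally move all quantifiers to the prefix:
  ∀x ∀u ∀t ∃s ((R(u,u) ∨ ¬R(u,x)) ∧ N(t) ∧ ¬R(s,s))
The quantifier ∃x sits under an odd number of negations (counting the antecedent side of each →), so it flips to ∀x.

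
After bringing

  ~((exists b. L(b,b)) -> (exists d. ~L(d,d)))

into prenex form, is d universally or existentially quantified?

universal

Eliminate → and ↔ using ¬ and ∨.
  ~(~(exists b. L(b,b)) | (exists d. ~L(d,d)))
Push ¬ through the quantifiers and connectives to reach negation normal form:
  (exists b. L(b,b)) & (forall d. L(d,d))
Finally move all quantifiers to the prefix:
  exists b. forall d. (L(b,b) & L(d,d))
The quantifier exists d sits under an odd number of negations (counting the antecedent side of each →), so it flips to forall d.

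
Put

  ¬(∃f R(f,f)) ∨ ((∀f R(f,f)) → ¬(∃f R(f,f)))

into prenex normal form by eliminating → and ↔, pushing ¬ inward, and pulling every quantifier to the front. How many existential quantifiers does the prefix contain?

Eliminate → and ↔ using ¬ and ∨.
  ¬(∃f R(f,f)) ∨ ¬(∀f R(f,f)) ∨ ¬(∃f R(f,f))
Drive negations inward (¬∀x A ≡ ∃x ¬A, ¬∃x A ≡ ∀x ¬A, De Morgan for ∧/∨):
  (∀f ¬R(f,f)) ∨ (∃f ¬R(f,f)) ∨ (∀f ¬R(f,f))
Give each quantifier a distinct variable: f↦s, f↦w.
  (∀f ¬R(f,f)) ∨ (∃s ¬R(s,s)) ∨ (∀w ¬R(w,w))
Extract every quantifier outward, since the variables are now distinct and don't occur free across branches:
  ∀f ∃s ∀w (¬R(f,f) ∨ ¬R(s,s) ∨ ¬R(w,w))
The prefix is ∀f ∃s ∀w: 2 universal, 1 existential.

1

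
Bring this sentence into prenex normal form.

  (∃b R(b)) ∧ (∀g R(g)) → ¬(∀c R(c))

∀b ∃g ∃c (¬R(b) ∨ ¬R(g) ∨ ¬R(c))

Eliminate → and ↔ using ¬ and ∨.
  ¬((∃b R(b)) ∧ (∀g R(g))) ∨ ¬(∀c R(c))
Push ¬ through the quantifiers and connectives to reach negation normal form:
  (∀b ¬R(b)) ∨ (∃g ¬R(g)) ∨ (∃c ¬R(c))
Extract every quantifier outward, since the variables are now distinct and don't occur free across branches:
  ∀b ∃g ∃c (¬R(b) ∨ ¬R(g) ∨ ¬R(c))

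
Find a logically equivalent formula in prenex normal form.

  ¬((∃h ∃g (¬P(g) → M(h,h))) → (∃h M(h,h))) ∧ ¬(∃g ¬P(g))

Eliminate → and ↔ using ¬ and ∨.
  ¬(¬(∃h ∃g (¬¬P(g) ∨ M(h,h))) ∨ (∃h M(h,h))) ∧ ¬(∃g ¬P(g))
Push ¬ through the quantifiers and connectives to reach negation normal form:
  (∃h ∃g (P(g) ∨ M(h,h))) ∧ (∀h ¬M(h,h)) ∧ (∀g P(g))
Rename bound variables to avoid capture: h↦a, g↦z1.
  (∃h ∃g (P(g) ∨ M(h,h))) ∧ (∀a ¬M(a,a)) ∧ (∀z1 P(z1))
Finally move all quantifiers to the prefix:
  ∃h ∃g ∀a ∀z1 ((P(g) ∨ M(h,h)) ∧ ¬M(a,a) ∧ P(z1))

∃h ∃g ∀a ∀z1 ((P(g) ∨ M(h,h)) ∧ ¬M(a,a) ∧ P(z1))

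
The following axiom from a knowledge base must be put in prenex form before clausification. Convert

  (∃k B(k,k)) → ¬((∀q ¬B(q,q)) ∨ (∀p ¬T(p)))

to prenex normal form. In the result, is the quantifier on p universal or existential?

existential

First replace A → B with ¬A ∨ B.
  ¬(∃k B(k,k)) ∨ ¬((∀q ¬B(q,q)) ∨ (∀p ¬T(p)))
Drive negations inward (¬∀x A ≡ ∃x ¬A, ¬∃x A ≡ ∀x ¬A, De Morgan for ∧/∨):
  (∀k ¬B(k,k)) ∨ (∃q B(q,q)) ∧ (∃p T(p))
Pull the quantifiers to the front (each side's bound variable is not free in the other side):
  ∀k ∃q ∃p (¬B(k,k) ∨ B(q,q) ∧ T(p))
The quantifier ∀p sits under an odd number of negations (counting the antecedent side of each →), so it flips to ∃p.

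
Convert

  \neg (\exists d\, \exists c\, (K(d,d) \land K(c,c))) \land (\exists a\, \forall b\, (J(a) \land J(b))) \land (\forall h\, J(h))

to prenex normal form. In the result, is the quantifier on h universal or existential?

universal

Push ¬ through the quantifiers and connectives to reach negation normal form:
  (\forall d\, \forall c\, (\neg K(d,d) \lor \neg K(c,c))) \land (\exists a\, \forall b\, (J(a) \land J(b))) \land (\forall h\, J(h))
All bound variables are already distinct, so no renaming is needed.
Pull the quantifiers to the front (each side's bound variable is not free in the other side):
  \forall d\, \forall c\, \exists a\, \forall b\, \forall h\, ((\neg K(d,d) \lor \neg K(c,c)) \land J(a) \land J(b) \land J(h))
The quantifier \forall h sits under an even number of negations, so it remains universal.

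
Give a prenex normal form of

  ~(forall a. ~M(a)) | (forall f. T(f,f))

exists a. forall f. (M(a) | T(f,f))

Move each ¬ inward, flipping quantifiers it crosses:
  (exists a. M(a)) | (forall f. T(f,f))
All bound variables are already distinct, so no renaming is needed.
Pull the quantifiers to the front (each side's bound variable is not free in the other side):
  exists a. forall f. (M(a) | T(f,f))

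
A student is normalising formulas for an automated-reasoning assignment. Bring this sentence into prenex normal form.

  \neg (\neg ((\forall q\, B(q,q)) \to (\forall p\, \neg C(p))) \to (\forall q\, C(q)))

First replace A → B with ¬A ∨ B.
  \neg (\neg \neg (\neg (\forall q\, B(q,q)) \lor (\forall p\, \neg C(p))) \lor (\forall q\, C(q)))
Move each ¬ inward, flipping quantifiers it crosses:
  (\forall q\, B(q,q)) \land (\exists p\, C(p)) \land (\exists q\, \neg C(q))
Give each quantifier a distinct variable: q↦a.
  (\forall q\, B(q,q)) \land (\exists p\, C(p)) \land (\exists a\, \neg C(a))
Pull the quantifiers to the front (each side's bound variable is not free in the other side):
  \forall q\, \exists p\, \exists a\, (B(q,q) \land C(p) \land \neg C(a))

\forall q\, \exists p\, \exists a\, (B(q,q) \land C(p) \land \neg C(a))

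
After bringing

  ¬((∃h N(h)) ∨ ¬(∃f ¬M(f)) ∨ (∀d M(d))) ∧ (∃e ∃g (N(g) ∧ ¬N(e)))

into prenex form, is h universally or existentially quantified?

Drive negations inward (¬∀x A ≡ ∃x ¬A, ¬∃x A ≡ ∀x ¬A, De Morgan for ∧/∨):
  (∀h ¬N(h)) ∧ (∃f ¬M(f)) ∧ (∃d ¬M(d)) ∧ (∃e ∃g (N(g) ∧ ¬N(e)))
Pull the quantifiers to the front (each side's bound variable is not free in the other side):
  ∀h ∃f ∃d ∃e ∃g (¬N(h) ∧ ¬M(f) ∧ ¬M(d) ∧ N(g) ∧ ¬N(e))
The quantifier ∃h sits under an odd number of negations, so it flips to ∀h.

universal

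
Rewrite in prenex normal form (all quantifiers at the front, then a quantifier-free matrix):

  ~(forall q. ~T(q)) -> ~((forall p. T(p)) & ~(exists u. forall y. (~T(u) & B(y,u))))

forall q. exists p. exists u. forall y. (~T(q) | ~T(p) | ~T(u) & B(y,u))

Eliminate → and ↔ using ¬ and ∨.
  ~~(forall q. ~T(q)) | ~((forall p. T(p)) & ~(exists u. forall y. (~T(u) & B(y,u))))
Drive negations inward (¬∀x A ≡ ∃x ¬A, ¬∃x A ≡ ∀x ¬A, De Morgan for ∧/∨):
  (forall q. ~T(q)) | (exists p. ~T(p)) | (exists u. forall y. (~T(u) & B(y,u)))
Finally move all quantifiers to the prefix:
  forall q. exists p. exists u. forall y. (~T(q) | ~T(p) | ~T(u) & B(y,u))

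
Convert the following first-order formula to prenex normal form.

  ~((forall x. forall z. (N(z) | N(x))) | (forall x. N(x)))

Move each ¬ inward, flipping quantifiers it crosses:
  (exists x. exists z. (~N(z) & ~N(x))) & (exists x. ~N(x))
Rename bound variables to avoid capture: x↦w.
  (exists x. exists z. (~N(z) & ~N(x))) & (exists w. ~N(w))
Finally move all quantifiers to the prefix:
  exists x. exists z. exists w. (~N(z) & ~N(x) & ~N(w))

exists x. exists z. exists w. (~N(z) & ~N(x) & ~N(w))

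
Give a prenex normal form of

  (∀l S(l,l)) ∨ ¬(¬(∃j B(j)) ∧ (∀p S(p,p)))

∀l ∃j ∃p (S(l,l) ∨ B(j) ∨ ¬S(p,p))

Move each ¬ inward, flipping quantifiers it crosses:
  (∀l S(l,l)) ∨ (∃j B(j)) ∨ (∃p ¬S(p,p))
All bound variables are already distinct, so no renaming is needed.
Extract every quantifier outward, since the variables are now distinct and don't occur free across branches:
  ∀l ∃j ∃p (S(l,l) ∨ B(j) ∨ ¬S(p,p))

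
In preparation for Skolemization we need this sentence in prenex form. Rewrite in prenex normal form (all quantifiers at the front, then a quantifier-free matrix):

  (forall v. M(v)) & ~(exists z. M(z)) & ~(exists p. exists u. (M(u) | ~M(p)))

forall v. forall z. forall p. forall u. (M(v) & ~M(z) & ~M(u) & M(p))

Move each ¬ inward, flipping quantifiers it crosses:
  (forall v. M(v)) & (forall z. ~M(z)) & (forall p. forall u. (~M(u) & M(p)))
All bound variables are already distinct, so no renaming is needed.
Pull the quantifiers to the front (each side's bound variable is not free in the other side):
  forall v. forall z. forall p. forall u. (M(v) & ~M(z) & ~M(u) & M(p))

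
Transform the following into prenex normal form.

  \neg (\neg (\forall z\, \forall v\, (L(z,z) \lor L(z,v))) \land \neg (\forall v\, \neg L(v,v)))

\forall z\, \forall v\, \forall w\, (L(z,z) \lor L(z,v) \lor \neg L(w,w))

Push ¬ through the quantifiers and connectives to reach negation normal form:
  (\forall z\, \forall v\, (L(z,z) \lor L(z,v))) \lor (\forall v\, \neg L(v,v))
Standardize variables apart so no two quantifiers bind the same name: v↦w.
  (\forall z\, \forall v\, (L(z,z) \lor L(z,v))) \lor (\forall w\, \neg L(w,w))
Pull the quantifiers to the front (each side's bound variable is not free in the other side):
  \forall z\, \forall v\, \forall w\, (L(z,z) \lor L(z,v) \lor \neg L(w,w))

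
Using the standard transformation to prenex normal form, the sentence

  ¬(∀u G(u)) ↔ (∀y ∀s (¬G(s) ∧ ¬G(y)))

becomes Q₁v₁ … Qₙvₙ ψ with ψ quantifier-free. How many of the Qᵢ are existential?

3

Rewrite implications/biconditionals: A → B as ¬A ∨ B; A ↔ B as (¬A ∨ B) ∧ (¬B ∨ A).
  (¬¬(∀u G(u)) ∨ (∀y ∀s (¬G(s) ∧ ¬G(y)))) ∧ (¬(∀y ∀s (¬G(s) ∧ ¬G(y))) ∨ ¬(∀u G(u)))
Push ¬ through the quantifiers and connectives to reach negation normal form:
  ((∀u G(u)) ∨ (∀y ∀s (¬G(s) ∧ ¬G(y)))) ∧ ((∃y ∃s (G(s) ∨ G(y))) ∨ (∃u ¬G(u)))
Rename bound variables to avoid capture: y↦p, s↦u1, u↦r.
  ((∀u G(u)) ∨ (∀y ∀s (¬G(s) ∧ ¬G(y)))) ∧ ((∃p ∃u1 (G(u1) ∨ G(p))) ∨ (∃r ¬G(r)))
Pull the quantifiers to the front (each side's bound variable is not free in the other side):
  ∀u ∀y ∀s ∃p ∃u1 ∃r ((G(u) ∨ ¬G(s) ∧ ¬G(y)) ∧ (G(u1) ∨ G(p) ∨ ¬G(r)))
The prefix is ∀u ∀y ∀s ∃p ∃u1 ∃r: 3 universal, 3 existential.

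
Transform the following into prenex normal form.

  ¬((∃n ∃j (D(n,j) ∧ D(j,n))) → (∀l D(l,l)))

∃n ∃j ∃l (D(n,j) ∧ D(j,n) ∧ ¬D(l,l))

Eliminate → and ↔ using ¬ and ∨.
  ¬(¬(∃n ∃j (D(n,j) ∧ D(j,n))) ∨ (∀l D(l,l)))
Move each ¬ inward, flipping quantifiers it crosses:
  (∃n ∃j (D(n,j) ∧ D(j,n))) ∧ (∃l ¬D(l,l))
All bound variables are already distinct, so no renaming is needed.
Pull the quantifiers to the front (each side's bound variable is not free in the other side):
  ∃n ∃j ∃l (D(n,j) ∧ D(j,n) ∧ ¬D(l,l))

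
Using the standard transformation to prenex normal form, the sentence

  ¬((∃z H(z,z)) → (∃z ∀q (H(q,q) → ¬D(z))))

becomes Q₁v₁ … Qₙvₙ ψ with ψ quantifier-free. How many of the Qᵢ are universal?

Eliminate → and ↔ using ¬ and ∨.
  ¬(¬(∃z H(z,z)) ∨ (∃z ∀q (¬H(q,q) ∨ ¬D(z))))
Move each ¬ inward, flipping quantifiers it crosses:
  (∃z H(z,z)) ∧ (∀z ∃q (H(q,q) ∧ D(z)))
Rename bound variables to avoid capture: z↦t.
  (∃z H(z,z)) ∧ (∀t ∃q (H(q,q) ∧ D(t)))
Finally move all quantifiers to the prefix:
  ∃z ∀t ∃q (H(z,z) ∧ H(q,q) ∧ D(t))
The prefix is ∃z ∀t ∃q: 1 universal, 2 existential.

1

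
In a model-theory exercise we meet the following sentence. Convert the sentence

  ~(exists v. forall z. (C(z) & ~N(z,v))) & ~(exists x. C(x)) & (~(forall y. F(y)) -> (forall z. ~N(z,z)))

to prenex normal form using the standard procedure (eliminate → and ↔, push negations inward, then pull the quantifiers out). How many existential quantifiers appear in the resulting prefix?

1

Rewrite implications/biconditionals: A → B as ¬A ∨ B.
  ~(exists v. forall z. (C(z) & ~N(z,v))) & ~(exists x. C(x)) & (~~(forall y. F(y)) | (forall z. ~N(z,z)))
Push ¬ through the quantifiers and connectives to reach negation normal form:
  (forall v. exists z. (~C(z) | N(z,v))) & (forall x. ~C(x)) & ((forall y. F(y)) | (forall z. ~N(z,z)))
Give each quantifier a distinct variable: z↦c.
  (forall v. exists z. (~C(z) | N(z,v))) & (forall x. ~C(x)) & ((forall y. F(y)) | (forall c. ~N(c,c)))
Finally move all quantifiers to the prefix:
  forall v. exists z. forall x. forall y. forall c. ((~C(z) | N(z,v)) & ~C(x) & (F(y) | ~N(c,c)))
The prefix is forall v exists z forall x forall y forall c: 4 universal, 1 existential.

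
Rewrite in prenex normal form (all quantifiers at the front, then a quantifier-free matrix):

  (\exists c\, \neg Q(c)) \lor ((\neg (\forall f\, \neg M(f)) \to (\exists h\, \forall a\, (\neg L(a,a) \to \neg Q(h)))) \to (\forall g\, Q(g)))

First replace A → B with ¬A ∨ B.
  (\exists c\, \neg Q(c)) \lor \neg (\neg \neg (\forall f\, \neg M(f)) \lor (\exists h\, \forall a\, (\neg \neg L(a,a) \lor \neg Q(h)))) \lor (\forall g\, Q(g))
Push ¬ through the quantifiers and connectives to reach negation normal form:
  (\exists c\, \neg Q(c)) \lor (\exists f\, M(f)) \land (\forall h\, \exists a\, (\neg L(a,a) \land Q(h))) \lor (\forall g\, Q(g))
All bound variables are already distinct, so no renaming is needed.
Pull the quantifiers to the front (each side's bound variable is not free in the other side):
  \exists c\, \exists f\, \forall h\, \exists a\, \forall g\, (\neg Q(c) \lor M(f) \land \neg L(a,a) \land Q(h) \lor Q(g))

\exists c\, \exists f\, \forall h\, \exists a\, \forall g\, (\neg Q(c) \lor M(f) \land \neg L(a,a) \land Q(h) \lor Q(g))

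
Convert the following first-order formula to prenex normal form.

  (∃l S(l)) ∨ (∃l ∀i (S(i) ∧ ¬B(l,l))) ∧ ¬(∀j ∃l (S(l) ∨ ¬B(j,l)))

∃l ∃z ∀i ∃j ∀c (S(l) ∨ S(i) ∧ ¬B(z,z) ∧ ¬S(c) ∧ B(j,c))

Push ¬ through the quantifiers and connectives to reach negation normal form:
  (∃l S(l)) ∨ (∃l ∀i (S(i) ∧ ¬B(l,l))) ∧ (∃j ∀l (¬S(l) ∧ B(j,l)))
Give each quantifier a distinct variable: l↦z, l↦c.
  (∃l S(l)) ∨ (∃z ∀i (S(i) ∧ ¬B(z,z))) ∧ (∃j ∀c (¬S(c) ∧ B(j,c)))
Pull the quantifiers to the front (each side's bound variable is not free in the other side):
  ∃l ∃z ∀i ∃j ∀c (S(l) ∨ S(i) ∧ ¬B(z,z) ∧ ¬S(c) ∧ B(j,c))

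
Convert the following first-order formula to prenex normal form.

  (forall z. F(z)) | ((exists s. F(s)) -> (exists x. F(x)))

First replace A → B with ¬A ∨ B.
  (forall z. F(z)) | ~(exists s. F(s)) | (exists x. F(x))
Push ¬ through the quantifiers and connectives to reach negation normal form:
  (forall z. F(z)) | (forall s. ~F(s)) | (exists x. F(x))
Pull the quantifiers to the front (each side's bound variable is not free in the other side):
  forall z. forall s. exists x. (F(z) | ~F(s) | F(x))

forall z. forall s. exists x. (F(z) | ~F(s) | F(x))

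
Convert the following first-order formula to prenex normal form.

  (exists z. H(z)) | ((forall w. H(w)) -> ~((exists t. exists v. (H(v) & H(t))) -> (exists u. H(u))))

exists z. exists w. exists t. exists v. forall u. (H(z) | ~H(w) | H(v) & H(t) & ~H(u))

Eliminate → and ↔ using ¬ and ∨.
  (exists z. H(z)) | ~(forall w. H(w)) | ~(~(exists t. exists v. (H(v) & H(t))) | (exists u. H(u)))
Move each ¬ inward, flipping quantifiers it crosses:
  (exists z. H(z)) | (exists w. ~H(w)) | (exists t. exists v. (H(v) & H(t))) & (forall u. ~H(u))
Extract every quantifier outward, since the variables are now distinct and don't occur free across branches:
  exists z. exists w. exists t. exists v. forall u. (H(z) | ~H(w) | H(v) & H(t) & ~H(u))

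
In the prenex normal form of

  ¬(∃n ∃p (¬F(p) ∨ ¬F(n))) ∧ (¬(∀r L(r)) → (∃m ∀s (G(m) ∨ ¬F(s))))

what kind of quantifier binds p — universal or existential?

Eliminate → and ↔ using ¬ and ∨.
  ¬(∃n ∃p (¬F(p) ∨ ¬F(n))) ∧ (¬¬(∀r L(r)) ∨ (∃m ∀s (G(m) ∨ ¬F(s))))
Move each ¬ inward, flipping quantifiers it crosses:
  (∀n ∀p (F(p) ∧ F(n))) ∧ ((∀r L(r)) ∨ (∃m ∀s (G(m) ∨ ¬F(s))))
All bound variables are already distinct, so no renaming is needed.
Pull the quantifiers to the front (each side's bound variable is not free in the other side):
  ∀n ∀p ∀r ∃m ∀s (F(p) ∧ F(n) ∧ (L(r) ∨ G(m) ∨ ¬F(s)))
The quantifier ∃p sits under an odd number of negations (counting the antecedent side of each →), so it flips to ∀p.

universal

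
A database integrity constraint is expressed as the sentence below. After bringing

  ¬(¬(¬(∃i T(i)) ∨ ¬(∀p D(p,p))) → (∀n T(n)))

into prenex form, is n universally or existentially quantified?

First replace A → B with ¬A ∨ B.
  ¬(¬¬(¬(∃i T(i)) ∨ ¬(∀p D(p,p))) ∨ (∀n T(n)))
Push ¬ through the quantifiers and connectives to reach negation normal form:
  (∃i T(i)) ∧ (∀p D(p,p)) ∧ (∃n ¬T(n))
All bound variables are already distinct, so no renaming is needed.
Finally move all quantifiers to the prefix:
  ∃i ∀p ∃n (T(i) ∧ D(p,p) ∧ ¬T(n))
The quantifier ∀n sits under an odd number of negations (counting the antecedent side of each →), so it flips to ∃n.

existential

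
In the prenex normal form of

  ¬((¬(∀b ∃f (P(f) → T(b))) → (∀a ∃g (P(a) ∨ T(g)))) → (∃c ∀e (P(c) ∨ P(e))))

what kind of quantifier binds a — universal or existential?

universal

Eliminate → and ↔ using ¬ and ∨.
  ¬(¬(¬¬(∀b ∃f (¬P(f) ∨ T(b))) ∨ (∀a ∃g (P(a) ∨ T(g)))) ∨ (∃c ∀e (P(c) ∨ P(e))))
Push ¬ through the quantifiers and connectives to reach negation normal form:
  ((∀b ∃f (¬P(f) ∨ T(b))) ∨ (∀a ∃g (P(a) ∨ T(g)))) ∧ (∀c ∃e (¬P(c) ∧ ¬P(e)))
All bound variables are already distinct, so no renaming is needed.
Finally move all quantifiers to the prefix:
  ∀b ∃f ∀a ∃g ∀c ∃e ((¬P(f) ∨ T(b) ∨ P(a) ∨ T(g)) ∧ ¬P(c) ∧ ¬P(e))
The quantifier ∀a sits under an even number of negations (counting the antecedent side of each →), so it remains universal.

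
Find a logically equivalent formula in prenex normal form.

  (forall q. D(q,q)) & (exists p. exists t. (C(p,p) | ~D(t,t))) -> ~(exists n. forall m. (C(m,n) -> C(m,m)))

exists q. forall p. forall t. forall n. exists m. (~D(q,q) | ~C(p,p) & D(t,t) | C(m,n) & ~C(m,m))

First replace A → B with ¬A ∨ B.
  ~((forall q. D(q,q)) & (exists p. exists t. (C(p,p) | ~D(t,t)))) | ~(exists n. forall m. (~C(m,n) | C(m,m)))
Drive negations inward (¬∀x A ≡ ∃x ¬A, ¬∃x A ≡ ∀x ¬A, De Morgan for ∧/∨):
  (exists q. ~D(q,q)) | (forall p. forall t. (~C(p,p) & D(t,t))) | (forall n. exists m. (C(m,n) & ~C(m,m)))
All bound variables are already distinct, so no renaming is needed.
Pull the quantifiers to the front (each side's bound variable is not free in the other side):
  exists q. forall p. forall t. forall n. exists m. (~D(q,q) | ~C(p,p) & D(t,t) | C(m,n) & ~C(m,m))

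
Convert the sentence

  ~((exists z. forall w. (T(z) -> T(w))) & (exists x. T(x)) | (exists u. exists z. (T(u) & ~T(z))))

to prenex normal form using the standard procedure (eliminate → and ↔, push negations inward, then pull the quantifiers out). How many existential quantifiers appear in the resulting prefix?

1

First replace A → B with ¬A ∨ B.
  ~((exists z. forall w. (~T(z) | T(w))) & (exists x. T(x)) | (exists u. exists z. (T(u) & ~T(z))))
Push ¬ through the quantifiers and connectives to reach negation normal form:
  ((forall z. exists w. (T(z) & ~T(w))) | (forall x. ~T(x))) & (forall u. forall z. (~T(u) | T(z)))
Standardize variables apart so no two quantifiers bind the same name: z↦y1.
  ((forall z. exists w. (T(z) & ~T(w))) | (forall x. ~T(x))) & (forall u. forall y1. (~T(u) | T(y1)))
Finally move all quantifiers to the prefix:
  forall z. exists w. forall x. forall u. forall y1. ((T(z) & ~T(w) | ~T(x)) & (~T(u) | T(y1)))
The prefix is forall z exists w forall x forall u forall y1: 4 universal, 1 existential.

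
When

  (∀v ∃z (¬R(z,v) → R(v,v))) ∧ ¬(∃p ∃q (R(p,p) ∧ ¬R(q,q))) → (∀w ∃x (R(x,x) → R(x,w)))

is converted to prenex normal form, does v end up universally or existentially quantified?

existential

Eliminate → and ↔ using ¬ and ∨.
  ¬((∀v ∃z (¬¬R(z,v) ∨ R(v,v))) ∧ ¬(∃p ∃q (R(p,p) ∧ ¬R(q,q)))) ∨ (∀w ∃x (¬R(x,x) ∨ R(x,w)))
Move each ¬ inward, flipping quantifiers it crosses:
  (∃v ∀z (¬R(z,v) ∧ ¬R(v,v))) ∨ (∃p ∃q (R(p,p) ∧ ¬R(q,q))) ∨ (∀w ∃x (¬R(x,x) ∨ R(x,w)))
Extract every quantifier outward, since the variables are now distinct and don't occur free across branches:
  ∃v ∀z ∃p ∃q ∀w ∃x (¬R(z,v) ∧ ¬R(v,v) ∨ R(p,p) ∧ ¬R(q,q) ∨ ¬R(x,x) ∨ R(x,w))
The quantifier ∀v sits under an odd number of negations (counting the antecedent side of each →), so it flips to ∃v.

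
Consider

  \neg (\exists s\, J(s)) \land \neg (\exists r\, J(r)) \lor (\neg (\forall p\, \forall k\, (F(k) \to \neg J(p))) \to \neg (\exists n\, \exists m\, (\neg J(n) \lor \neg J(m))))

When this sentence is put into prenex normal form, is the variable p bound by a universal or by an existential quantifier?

Eliminate → and ↔ using ¬ and ∨.
  \neg (\exists s\, J(s)) \land \neg (\exists r\, J(r)) \lor \neg \neg (\forall p\, \forall k\, (\neg F(k) \lor \neg J(p))) \lor \neg (\exists n\, \exists m\, (\neg J(n) \lor \neg J(m)))
Push ¬ through the quantifiers and connectives to reach negation normal form:
  (\forall s\, \neg J(s)) \land (\forall r\, \neg J(r)) \lor (\forall p\, \forall k\, (\neg F(k) \lor \neg J(p))) \lor (\forall n\, \forall m\, (J(n) \land J(m)))
All bound variables are already distinct, so no renaming is needed.
Pull the quantifiers to the front (each side's bound variable is not free in the other side):
  \forall s\, \forall r\, \forall p\, \forall k\, \forall n\, \forall m\, (\neg J(s) \land \neg J(r) \lor \neg F(k) \lor \neg J(p) \lor J(n) \land J(m))
The quantifier \forall p sits under an even number of negations (counting the antecedent side of each →), so it remains universal.

universal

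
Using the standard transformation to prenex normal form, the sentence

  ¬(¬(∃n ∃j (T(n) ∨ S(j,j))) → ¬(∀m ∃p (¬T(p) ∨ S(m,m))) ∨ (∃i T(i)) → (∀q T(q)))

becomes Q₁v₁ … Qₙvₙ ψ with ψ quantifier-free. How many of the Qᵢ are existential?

Eliminate → and ↔ using ¬ and ∨.
  ¬(¬¬(∃n ∃j (T(n) ∨ S(j,j))) ∨ ¬(¬(∀m ∃p (¬T(p) ∨ S(m,m))) ∨ (∃i T(i))) ∨ (∀q T(q)))
Drive negations inward (¬∀x A ≡ ∃x ¬A, ¬∃x A ≡ ∀x ¬A, De Morgan for ∧/∨):
  (∀n ∀j (¬T(n) ∧ ¬S(j,j))) ∧ ((∃m ∀p (T(p) ∧ ¬S(m,m))) ∨ (∃i T(i))) ∧ (∃q ¬T(q))
All bound variables are already distinct, so no renaming is needed.
Extract every quantifier outward, since the variables are now distinct and don't occur free across branches:
  ∀n ∀j ∃m ∀p ∃i ∃q (¬T(n) ∧ ¬S(j,j) ∧ (T(p) ∧ ¬S(m,m) ∨ T(i)) ∧ ¬T(q))
The prefix is ∀n ∀j ∃m ∀p ∃i ∃q: 3 universal, 3 existential.

3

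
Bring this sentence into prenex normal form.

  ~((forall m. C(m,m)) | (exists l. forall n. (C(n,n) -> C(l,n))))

Rewrite implications/biconditionals: A → B as ¬A ∨ B.
  ~((forall m. C(m,m)) | (exists l. forall n. (~C(n,n) | C(l,n))))
Drive negations inward (¬∀x A ≡ ∃x ¬A, ¬∃x A ≡ ∀x ¬A, De Morgan for ∧/∨):
  (exists m. ~C(m,m)) & (forall l. exists n. (C(n,n) & ~C(l,n)))
Pull the quantifiers to the front (each side's bound variable is not free in the other side):
  exists m. forall l. exists n. (~C(m,m) & C(n,n) & ~C(l,n))

exists m. forall l. exists n. (~C(m,m) & C(n,n) & ~C(l,n))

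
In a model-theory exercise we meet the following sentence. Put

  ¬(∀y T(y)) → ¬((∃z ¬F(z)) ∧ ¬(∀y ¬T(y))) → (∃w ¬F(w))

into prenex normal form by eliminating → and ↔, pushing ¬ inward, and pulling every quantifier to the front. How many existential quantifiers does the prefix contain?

3

First replace A → B with ¬A ∨ B.
  ¬¬(∀y T(y)) ∨ ¬¬((∃z ¬F(z)) ∧ ¬(∀y ¬T(y))) ∨ (∃w ¬F(w))
Move each ¬ inward, flipping quantifiers it crosses:
  (∀y T(y)) ∨ (∃z ¬F(z)) ∧ (∃y T(y)) ∨ (∃w ¬F(w))
Standardize variables apart so no two quantifiers bind the same name: y↦t.
  (∀y T(y)) ∨ (∃z ¬F(z)) ∧ (∃t T(t)) ∨ (∃w ¬F(w))
Extract every quantifier outward, since the variables are now distinct and don't occur free across branches:
  ∀y ∃z ∃t ∃w (T(y) ∨ ¬F(z) ∧ T(t) ∨ ¬F(w))
The prefix is ∀y ∃z ∃t ∃w: 1 universal, 3 existential.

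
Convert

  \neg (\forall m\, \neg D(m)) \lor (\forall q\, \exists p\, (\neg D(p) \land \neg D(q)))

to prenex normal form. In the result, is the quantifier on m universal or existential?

Move each ¬ inward, flipping quantifiers it crosses:
  (\exists m\, D(m)) \lor (\forall q\, \exists p\, (\neg D(p) \land \neg D(q)))
Finally move all quantifiers to the prefix:
  \exists m\, \forall q\, \exists p\, (D(m) \lor \neg D(p) \land \neg D(q))
The quantifier \forall m sits under an odd number of negations, so it flips to \exists m.

existential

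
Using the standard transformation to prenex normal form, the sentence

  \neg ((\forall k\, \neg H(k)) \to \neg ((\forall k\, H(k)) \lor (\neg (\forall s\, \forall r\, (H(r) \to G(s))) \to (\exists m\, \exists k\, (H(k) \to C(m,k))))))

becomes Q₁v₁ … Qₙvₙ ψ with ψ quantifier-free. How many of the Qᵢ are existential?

2

Rewrite implications/biconditionals: A → B as ¬A ∨ B.
  \neg (\neg (\forall k\, \neg H(k)) \lor \neg ((\forall k\, H(k)) \lor \neg \neg (\forall s\, \forall r\, (\neg H(r) \lor G(s))) \lor (\exists m\, \exists k\, (\neg H(k) \lor C(m,k)))))
Move each ¬ inward, flipping quantifiers it crosses:
  (\forall k\, \neg H(k)) \land ((\forall k\, H(k)) \lor (\forall s\, \forall r\, (\neg H(r) \lor G(s))) \lor (\exists m\, \exists k\, (\neg H(k) \lor C(m,k))))
Rename bound variables to avoid capture: k↦v1, k↦x1.
  (\forall k\, \neg H(k)) \land ((\forall v1\, H(v1)) \lor (\forall s\, \forall r\, (\neg H(r) \lor G(s))) \lor (\exists m\, \exists x1\, (\neg H(x1) \lor C(m,x1))))
Finally move all quantifiers to the prefix:
  \forall k\, \forall v1\, \forall s\, \forall r\, \exists m\, \exists x1\, (\neg H(k) \land (H(v1) \lor \neg H(r) \lor G(s) \lor \neg H(x1) \lor C(m,x1)))
The prefix is \forall k \forall v1 \forall s \forall r \exists m \exists x1: 4 universal, 2 existential.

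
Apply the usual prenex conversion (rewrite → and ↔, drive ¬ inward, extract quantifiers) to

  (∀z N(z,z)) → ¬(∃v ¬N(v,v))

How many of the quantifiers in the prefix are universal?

1

Eliminate → and ↔ using ¬ and ∨.
  ¬(∀z N(z,z)) ∨ ¬(∃v ¬N(v,v))
Drive negations inward (¬∀x A ≡ ∃x ¬A, ¬∃x A ≡ ∀x ¬A, De Morgan for ∧/∨):
  (∃z ¬N(z,z)) ∨ (∀v N(v,v))
All bound variables are already distinct, so no renaming is needed.
Finally move all quantifiers to the prefix:
  ∃z ∀v (¬N(z,z) ∨ N(v,v))
The prefix is ∃z ∀v: 1 universal, 1 existential.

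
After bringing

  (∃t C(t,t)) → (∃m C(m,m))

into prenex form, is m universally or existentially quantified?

Eliminate → and ↔ using ¬ and ∨.
  ¬(∃t C(t,t)) ∨ (∃m C(m,m))
Drive negations inward (¬∀x A ≡ ∃x ¬A, ¬∃x A ≡ ∀x ¬A, De Morgan for ∧/∨):
  (∀t ¬C(t,t)) ∨ (∃m C(m,m))
All bound variables are already distinct, so no renaming is needed.
Extract every quantifier outward, since the variables are now distinct and don't occur free across branches:
  ∀t ∃m (¬C(t,t) ∨ C(m,m))
The quantifier ∃m sits under an even number of negations (counting the antecedent side of each →), so it remains existential.

existential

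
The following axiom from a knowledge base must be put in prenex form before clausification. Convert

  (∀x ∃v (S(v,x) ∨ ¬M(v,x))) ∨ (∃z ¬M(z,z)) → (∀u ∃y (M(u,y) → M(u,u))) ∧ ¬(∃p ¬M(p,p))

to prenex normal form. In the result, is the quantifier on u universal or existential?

universal

Eliminate → and ↔ using ¬ and ∨.
  ¬((∀x ∃v (S(v,x) ∨ ¬M(v,x))) ∨ (∃z ¬M(z,z))) ∨ (∀u ∃y (¬M(u,y) ∨ M(u,u))) ∧ ¬(∃p ¬M(p,p))
Move each ¬ inward, flipping quantifiers it crosses:
  (∃x ∀v (¬S(v,x) ∧ M(v,x))) ∧ (∀z M(z,z)) ∨ (∀u ∃y (¬M(u,y) ∨ M(u,u))) ∧ (∀p M(p,p))
Finally move all quantifiers to the prefix:
  ∃x ∀v ∀z ∀u ∃y ∀p (¬S(v,x) ∧ M(v,x) ∧ M(z,z) ∨ (¬M(u,y) ∨ M(u,u)) ∧ M(p,p))
The quantifier ∀u sits under an even number of negations (counting the antecedent side of each →), so it remains universal.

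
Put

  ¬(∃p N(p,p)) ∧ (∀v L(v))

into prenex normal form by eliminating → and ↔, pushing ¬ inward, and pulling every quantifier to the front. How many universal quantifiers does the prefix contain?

2

Drive negations inward (¬∀x A ≡ ∃x ¬A, ¬∃x A ≡ ∀x ¬A, De Morgan for ∧/∨):
  (∀p ¬N(p,p)) ∧ (∀v L(v))
Finally move all quantifiers to the prefix:
  ∀p ∀v (¬N(p,p) ∧ L(v))
The prefix is ∀p ∀v: 2 universal, 0 existential.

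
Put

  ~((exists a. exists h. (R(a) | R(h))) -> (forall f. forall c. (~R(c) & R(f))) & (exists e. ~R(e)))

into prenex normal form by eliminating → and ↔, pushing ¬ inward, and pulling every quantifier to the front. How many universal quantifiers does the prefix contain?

1

Rewrite implications/biconditionals: A → B as ¬A ∨ B.
  ~(~(exists a. exists h. (R(a) | R(h))) | (forall f. forall c. (~R(c) & R(f))) & (exists e. ~R(e)))
Push ¬ through the quantifiers and connectives to reach negation normal form:
  (exists a. exists h. (R(a) | R(h))) & ((exists f. exists c. (R(c) | ~R(f))) | (forall e. R(e)))
All bound variables are already distinct, so no renaming is needed.
Extract every quantifier outward, since the variables are now distinct and don't occur free across branches:
  exists a. exists h. exists f. exists c. forall e. ((R(a) | R(h)) & (R(c) | ~R(f) | R(e)))
The prefix is exists a exists h exists f exists c forall e: 1 universal, 4 existential.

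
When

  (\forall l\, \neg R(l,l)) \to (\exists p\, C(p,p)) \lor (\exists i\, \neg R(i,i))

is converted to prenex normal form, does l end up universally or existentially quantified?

existential

First replace A → B with ¬A ∨ B.
  \neg (\forall l\, \neg R(l,l)) \lor (\exists p\, C(p,p)) \lor (\exists i\, \neg R(i,i))
Push ¬ through the quantifiers and connectives to reach negation normal form:
  (\exists l\, R(l,l)) \lor (\exists p\, C(p,p)) \lor (\exists i\, \neg R(i,i))
Pull the quantifiers to the front (each side's bound variable is not free in the other side):
  \exists l\, \exists p\, \exists i\, (R(l,l) \lor C(p,p) \lor \neg R(i,i))
The quantifier \forall l sits under an odd number of negations (counting the antecedent side of each →), so it flips to \exists l.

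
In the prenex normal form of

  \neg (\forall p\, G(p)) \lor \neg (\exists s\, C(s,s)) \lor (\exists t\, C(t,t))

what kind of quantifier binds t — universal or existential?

existential

Drive negations inward (¬∀x A ≡ ∃x ¬A, ¬∃x A ≡ ∀x ¬A, De Morgan for ∧/∨):
  (\exists p\, \neg G(p)) \lor (\forall s\, \neg C(s,s)) \lor (\exists t\, C(t,t))
All bound variables are already distinct, so no renaming is needed.
Pull the quantifiers to the front (each side's bound variable is not free in the other side):
  \exists p\, \forall s\, \exists t\, (\neg G(p) \lor \neg C(s,s) \lor C(t,t))
The quantifier \exists t sits under an even number of negations, so it remains existential.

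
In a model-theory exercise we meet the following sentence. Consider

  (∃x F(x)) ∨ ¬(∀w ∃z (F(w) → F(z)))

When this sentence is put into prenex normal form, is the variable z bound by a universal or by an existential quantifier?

Eliminate → and ↔ using ¬ and ∨.
  (∃x F(x)) ∨ ¬(∀w ∃z (¬F(w) ∨ F(z)))
Move each ¬ inward, flipping quantifiers it crosses:
  (∃x F(x)) ∨ (∃w ∀z (F(w) ∧ ¬F(z)))
All bound variables are already distinct, so no renaming is needed.
Pull the quantifiers to the front (each side's bound variable is not free in the other side):
  ∃x ∃w ∀z (F(x) ∨ F(w) ∧ ¬F(z))
The quantifier ∃z sits under an odd number of negations (counting the antecedent side of each →), so it flips to ∀z.

universal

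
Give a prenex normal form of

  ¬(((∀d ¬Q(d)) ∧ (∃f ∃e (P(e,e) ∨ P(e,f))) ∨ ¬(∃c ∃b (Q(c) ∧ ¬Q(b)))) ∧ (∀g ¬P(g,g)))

Push ¬ through the quantifiers and connectives to reach negation normal form:
  ((∃d Q(d)) ∨ (∀f ∀e (¬P(e,e) ∧ ¬P(e,f)))) ∧ (∃c ∃b (Q(c) ∧ ¬Q(b))) ∨ (∃g P(g,g))
Pull the quantifiers to the front (each side's bound variable is not free in the other side):
  ∃d ∀f ∀e ∃c ∃b ∃g ((Q(d) ∨ ¬P(e,e) ∧ ¬P(e,f)) ∧ Q(c) ∧ ¬Q(b) ∨ P(g,g))

∃d ∀f ∀e ∃c ∃b ∃g ((Q(d) ∨ ¬P(e,e) ∧ ¬P(e,f)) ∧ Q(c) ∧ ¬Q(b) ∨ P(g,g))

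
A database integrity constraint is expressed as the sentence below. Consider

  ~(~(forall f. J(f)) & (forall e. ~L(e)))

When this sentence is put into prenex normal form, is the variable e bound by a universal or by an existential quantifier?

existential

Drive negations inward (¬∀x A ≡ ∃x ¬A, ¬∃x A ≡ ∀x ¬A, De Morgan for ∧/∨):
  (forall f. J(f)) | (exists e. L(e))
All bound variables are already distinct, so no renaming is needed.
Extract every quantifier outward, since the variables are now distinct and don't occur free across branches:
  forall f. exists e. (J(f) | L(e))
The quantifier forall e sits under an odd number of negations, so it flips to exists e.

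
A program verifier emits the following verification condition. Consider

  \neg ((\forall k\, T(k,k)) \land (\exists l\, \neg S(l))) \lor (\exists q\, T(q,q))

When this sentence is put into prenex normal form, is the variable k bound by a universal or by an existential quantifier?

existential

Drive negations inward (¬∀x A ≡ ∃x ¬A, ¬∃x A ≡ ∀x ¬A, De Morgan for ∧/∨):
  (\exists k\, \neg T(k,k)) \lor (\forall l\, S(l)) \lor (\exists q\, T(q,q))
All bound variables are already distinct, so no renaming is needed.
Extract every quantifier outward, since the variables are now distinct and don't occur free across branches:
  \exists k\, \forall l\, \exists q\, (\neg T(k,k) \lor S(l) \lor T(q,q))
The quantifier \forall k sits under an odd number of negations, so it flips to \exists k.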